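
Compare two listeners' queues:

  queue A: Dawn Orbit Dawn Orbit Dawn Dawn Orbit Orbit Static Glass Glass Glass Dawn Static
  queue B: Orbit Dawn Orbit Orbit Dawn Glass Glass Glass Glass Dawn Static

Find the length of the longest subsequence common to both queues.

9

Pick Dawn (queue A #1, queue B #2), then Orbit (queue A #2, queue B #3), then Orbit (queue A #4, queue B #4), then Dawn (queue A #5, queue B #5), then Glass (queue A #10, queue B #7), then Glass (queue A #11, queue B #8), then Glass (queue A #12, queue B #9), then Dawn (queue A #13, queue B #10), then Static (queue A #14, queue B #11); all 9 songs appear in both, in order. The LCS DP gives dp[14][11] = 9, so this is optimal.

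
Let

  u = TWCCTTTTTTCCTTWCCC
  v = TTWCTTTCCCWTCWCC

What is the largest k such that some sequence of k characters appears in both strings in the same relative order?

Pick T (u #1, v #2), then W (u #2, v #3), then C (u #4, v #4), then T (u #5, v #5), then T (u #6, v #6), then T (u #7, v #7), then C (u #11, v #9), then C (u #12, v #10), then T (u #13, v #12), then W (u #15, v #14), then C (u #17, v #15), then C (u #18, v #16); all 12 characters appear in both, in order, and the DP table's final entry dp[18][16] is also 12, so no common subsequence is longer.

12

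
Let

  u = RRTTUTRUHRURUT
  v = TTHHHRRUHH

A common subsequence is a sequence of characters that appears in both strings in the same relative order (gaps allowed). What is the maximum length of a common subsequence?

Pick T (u #3, v #1), T (u #4, v #2), H (u #9, v #5), R (u #10, v #6), R (u #12, v #7), U (u #13, v #8); all 6 characters appear in both, in order. Since dp[14][10] = 6, nothing longer is possible.

6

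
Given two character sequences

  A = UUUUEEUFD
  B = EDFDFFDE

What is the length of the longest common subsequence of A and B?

3

Match E (A #5, B #1); then F (A #8, B #6); then D (A #9, B #7) — 3 characters in the same relative order in both. Since dp[9][8] = 3, nothing longer is possible.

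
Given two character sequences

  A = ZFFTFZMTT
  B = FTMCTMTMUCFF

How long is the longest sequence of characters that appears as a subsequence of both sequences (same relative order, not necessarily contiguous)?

5

Taking F at A[3]=B[1] → T at A[4]=B[2] → M at A[7]=B[3] → T at A[8]=B[5] → T at A[9]=B[7] gives a common subsequence of length 5, and the DP table's final entry dp[9][12] is also 5, so no common subsequence is longer.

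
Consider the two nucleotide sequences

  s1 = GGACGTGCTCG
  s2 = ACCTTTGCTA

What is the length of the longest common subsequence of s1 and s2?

Let dp[i][j] be the LCS length of the first i bases of s1 and the first j bases of s2. dp[i][j] = dp[i-1][j-1]+1 when the i-th and j-th bases match, else max(dp[i-1][j], dp[i][j-1]).
    ·  A  C  C  T  T  T  G  C  T  A
 ·  0  0  0  0  0  0  0  0  0  0  0
 G  0  0  0  0  0  0  0  1  1  1  1
 G  0  0  0  0  0  0  0  1  1  1  1
 A  0  1  1  1  1  1  1  1  1  1  2
 C  0  1  2  2  2  2  2  2  2  2  2
 G  0  1  2  2  2  2  2  3  3  3  3
 T  0  1  2  2  3  3  3  3  3  4  4
 G  0  1  2  2  3  3  3  4  4  4  4
 C  0  1  2  3  3  3  3  4  5  5  5
 T  0  1  2  3  4  4  4  4  5  6  6
 C  0  1  2  3  4  4  4  4  5  6  6
 G  0  1  2  3  4  4  4  5  5  6  6
dp[11][10] = 6. One LCS (by backtracking along matches): ACTGCT.

6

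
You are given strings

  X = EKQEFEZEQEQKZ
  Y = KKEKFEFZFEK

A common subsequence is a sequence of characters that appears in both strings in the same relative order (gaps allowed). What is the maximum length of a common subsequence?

7

Let dp[i][j] be the LCS length of the first i characters of X and the first j characters of Y. dp[i][j] = dp[i-1][j-1]+1 when the i-th and j-th characters match, else max(dp[i-1][j], dp[i][j-1]).
    ·  K  K  E  K  F  E  F  Z  F  E  K
 ·  0  0  0  0  0  0  0  0  0  0  0  0
 E  0  0  0  1  1  1  1  1  1  1  1  1
 K  0  1  1  1  2  2  2  2  2  2  2  2
 Q  0  1  1  1  2  2  2  2  2  2  2  2
 E  0  1  1  2  2  2  3  3  3  3  3  3
 F  0  1  1  2  2  3  3  4  4  4  4  4
 E  0  1  1  2  2  3  4  4  4  4  5  5
 Z  0  1  1  2  2  3  4  4  5  5  5  5
 E  0  1  1  2  2  3  4  4  5  5  6  6
 Q  0  1  1  2  2  3  4  4  5  5  6  6
 E  0  1  1  2  2  3  4  4  5  5  6  6
 Q  0  1  1  2  2  3  4  4  5  5  6  6
 K  0  1  2  2  3  3  4  4  5  5  6  7
 Z  0  1  2  2  3  3  4  4  5  5  6  7
dp[13][11] = 7. One LCS (by backtracking along matches): EKEFZEK.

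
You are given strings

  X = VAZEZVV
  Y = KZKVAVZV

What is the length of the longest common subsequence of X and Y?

4

Let dp[i][j] be the LCS length of the first i characters of X and the first j characters of Y. dp[i][j] = dp[i-1][j-1]+1 when the i-th and j-th characters match, else max(dp[i-1][j], dp[i][j-1]).
    ·  K  Z  K  V  A  V  Z  V
 ·  0  0  0  0  0  0  0  0  0
 V  0  0  0  0  1  1  1  1  1
 A  0  0  0  0  1  2  2  2  2
 Z  0  0  1  1  1  2  2  3  3
 E  0  0  1  1  1  2  2  3  3
 Z  0  0  1  1  1  2  2  3  3
 V  0  0  1  1  2  2  3  3  4
 V  0  0  1  1  2  2  3  3  4
dp[7][8] = 4. One LCS (by backtracking along matches): VAZV.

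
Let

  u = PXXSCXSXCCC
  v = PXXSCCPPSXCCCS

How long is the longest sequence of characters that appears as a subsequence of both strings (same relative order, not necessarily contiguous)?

10

Match P [1,1], then X [2,2], then X [3,3], then S [4,4], then C [5,6], then S [7,9], then X [8,10], then C [9,11], then C [10,12], then C [11,13] — 10 characters in the same relative order in both. Since dp[11][14] = 10, nothing longer is possible.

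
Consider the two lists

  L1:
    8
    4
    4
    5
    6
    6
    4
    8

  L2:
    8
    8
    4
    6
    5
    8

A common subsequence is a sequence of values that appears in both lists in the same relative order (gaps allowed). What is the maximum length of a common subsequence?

One common subsequence of length 4: 8 at L1[1]=L2[2] → 4 at L1[2]=L2[3] → 5 at L1[4]=L2[5] → 8 at L1[8]=L2[6], and the DP table's final entry dp[8][6] is also 4, so no common subsequence is longer.

4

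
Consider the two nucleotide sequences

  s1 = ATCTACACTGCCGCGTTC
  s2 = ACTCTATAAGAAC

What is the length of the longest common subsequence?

One common subsequence of length 8: A [1,1] → T [2,3] → C [3,4] → T [4,7] → A [5,8] → A [7,9] → G [10,10] → C [18,13]. The LCS DP gives dp[18][13] = 8, so this is optimal.

8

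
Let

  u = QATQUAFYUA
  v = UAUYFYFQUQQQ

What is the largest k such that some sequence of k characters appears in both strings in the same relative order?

Match A (u #2, v #2); then U (u #5, v #3); then F (u #7, v #5); then Y (u #8, v #6); then U (u #9, v #9) — 5 characters in the same relative order in both, and the DP table's final entry dp[10][12] is also 5, so no common subsequence is longer.

5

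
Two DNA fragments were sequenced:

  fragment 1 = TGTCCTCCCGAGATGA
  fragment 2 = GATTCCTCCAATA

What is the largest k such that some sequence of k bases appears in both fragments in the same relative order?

11

Pick T [1,3], then T [3,4], then C [4,5], then C [5,6], then T [6,7], then C [8,8], then C [9,9], then A [11,10], then A [13,11], then T [14,12], then A [16,13]; all 11 bases appear in both, in order. Since dp[16][13] = 11, nothing longer is possible.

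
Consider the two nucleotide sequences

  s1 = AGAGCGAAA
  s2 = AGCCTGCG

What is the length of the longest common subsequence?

5

Let dp[i][j] be the LCS length of the first i bases of s1 and the first j bases of s2. dp[i][j] = dp[i-1][j-1]+1 when the i-th and j-th bases match, else max(dp[i-1][j], dp[i][j-1]).
    ·  A  G  C  C  T  G  C  G
 ·  0  0  0  0  0  0  0  0  0
 A  0  1  1  1  1  1  1  1  1
 G  0  1  2  2  2  2  2  2  2
 A  0  1  2  2  2  2  2  2  2
 G  0  1  2  2  2  2  3  3  3
 C  0  1  2  3  3  3  3  4  4
 G  0  1  2  3  3  3  4  4  5
 A  0  1  2  3  3  3  4  4  5
 A  0  1  2  3  3  3  4  4  5
 A  0  1  2  3  3  3  4  4  5
dp[9][8] = 5. One LCS (by backtracking along matches): AGGCG.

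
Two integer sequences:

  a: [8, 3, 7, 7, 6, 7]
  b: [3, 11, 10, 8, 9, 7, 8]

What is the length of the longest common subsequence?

2

Let dp[i][j] be the LCS length of the first i values of a and the first j values of b. dp[i][j] = dp[i-1][j-1]+1 when the i-th and j-th values match, else max(dp[i-1][j], dp[i][j-1]).
    ·  3 11 10  8  9  7  8
 ·  0  0  0  0  0  0  0  0
 8  0  0  0  0  1  1  1  1
 3  0  1  1  1  1  1  1  1
 7  0  1  1  1  1  1  2  2
 7  0  1  1  1  1  1  2  2
 6  0  1  1  1  1  1  2  2
 7  0  1  1  1  1  1  2  2
dp[6][7] = 2. One LCS (by backtracking along matches): 8, 7.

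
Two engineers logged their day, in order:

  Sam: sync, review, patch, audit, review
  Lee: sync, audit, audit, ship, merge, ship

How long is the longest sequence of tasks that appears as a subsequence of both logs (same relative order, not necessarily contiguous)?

2

Match sync at Sam[1]=Lee[1], then audit at Sam[4]=Lee[3] — 2 tasks in the same relative order in both, and the DP table's final entry dp[5][6] is also 2, so no common subsequence is longer.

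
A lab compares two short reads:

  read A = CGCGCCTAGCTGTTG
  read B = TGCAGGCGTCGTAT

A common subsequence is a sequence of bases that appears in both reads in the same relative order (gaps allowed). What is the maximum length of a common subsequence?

Taking C [1,3], G [2,6], C [3,7], G [4,8], T [7,9], C [10,10], G [12,11], T [13,12], T [14,14] gives a common subsequence of length 9. dp[15][14] = 9 confirms this is the maximum.

9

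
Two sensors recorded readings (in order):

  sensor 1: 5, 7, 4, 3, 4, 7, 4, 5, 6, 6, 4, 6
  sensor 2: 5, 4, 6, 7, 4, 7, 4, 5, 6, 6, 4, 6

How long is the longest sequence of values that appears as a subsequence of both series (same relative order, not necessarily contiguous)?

Let dp[i][j] be the LCS length of the first i values of sensor 1 and the first j values of sensor 2. dp[i][j] = dp[i-1][j-1]+1 when the i-th and j-th values match, else max(dp[i-1][j], dp[i][j-1]).
    ·  5  4  6  7  4  7  4  5  6  6  4  6
 ·  0  0  0  0  0  0  0  0  0  0  0  0  0
 5  0  1  1  1  1  1  1  1  1  1  1  1  1
 7  0  1  1  1  2  2  2  2  2  2  2  2  2
 4  0  1  2  2  2  3  3  3  3  3  3  3  3
 3  0  1  2  2  2  3  3  3  3  3  3  3  3
 4  0  1  2  2  2  3  3  4  4  4  4  4  4
 7  0  1  2  2  3  3  4  4  4  4  4  4  4
 4  0  1  2  2  3  4  4  5  5  5  5  5  5
 5  0  1  2  2  3  4  4  5  6  6  6  6  6
 6  0  1  2  3  3  4  4  5  6  7  7  7  7
 6  0  1  2  3  3  4  4  5  6  7  8  8  8
 4  0  1  2  3  3  4  4  5  6  7  8  9  9
 6  0  1  2  3  3  4  4  5  6  7  8  9 10
dp[12][12] = 10. One LCS (by backtracking along matches): 5, 7, 4, 7, 4, 5, 6, 6, 4, 6.

10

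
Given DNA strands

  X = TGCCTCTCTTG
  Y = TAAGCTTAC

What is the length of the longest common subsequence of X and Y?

6

Match T at X[1]=Y[1] → G at X[2]=Y[4] → C at X[4]=Y[5] → T at X[5]=Y[6] → T at X[7]=Y[7] → C at X[8]=Y[9] — 6 bases in the same relative order in both, and the DP table's final entry dp[11][9] is also 6, so no common subsequence is longer.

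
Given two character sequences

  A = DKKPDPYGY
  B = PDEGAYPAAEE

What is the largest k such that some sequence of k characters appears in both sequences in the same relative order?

4

One common subsequence of length 4: P at A[4]=B[1]; then D at A[5]=B[2]; then G at A[8]=B[4]; then Y at A[9]=B[6]. dp[9][11] = 4 confirms this is the maximum.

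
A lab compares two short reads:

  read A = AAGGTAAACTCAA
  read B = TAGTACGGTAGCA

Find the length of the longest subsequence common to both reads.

8

Pick A (read A #1, read B #2); then A (read A #2, read B #5); then G (read A #3, read B #7); then G (read A #4, read B #8); then T (read A #5, read B #9); then A (read A #6, read B #10); then C (read A #11, read B #12); then A (read A #13, read B #13); all 8 bases appear in both, in order. dp[13][13] = 8 confirms this is the maximum.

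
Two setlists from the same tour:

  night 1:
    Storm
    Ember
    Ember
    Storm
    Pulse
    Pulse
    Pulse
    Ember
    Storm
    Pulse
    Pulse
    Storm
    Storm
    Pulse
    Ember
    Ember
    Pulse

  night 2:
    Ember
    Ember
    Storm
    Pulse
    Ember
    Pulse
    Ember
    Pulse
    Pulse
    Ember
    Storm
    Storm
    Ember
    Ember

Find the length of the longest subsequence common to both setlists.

12

Taking Ember at night 1[2]=night 2[1] → Ember at night 1[3]=night 2[2] → Storm at night 1[4]=night 2[3] → Pulse at night 1[5]=night 2[4] → Pulse at night 1[7]=night 2[6] → Ember at night 1[8]=night 2[7] → Pulse at night 1[10]=night 2[8] → Pulse at night 1[11]=night 2[9] → Storm at night 1[12]=night 2[11] → Storm at night 1[13]=night 2[12] → Ember at night 1[15]=night 2[13] → Ember at night 1[16]=night 2[14] gives a common subsequence of length 12, and the DP table's final entry dp[17][14] is also 12, so no common subsequence is longer.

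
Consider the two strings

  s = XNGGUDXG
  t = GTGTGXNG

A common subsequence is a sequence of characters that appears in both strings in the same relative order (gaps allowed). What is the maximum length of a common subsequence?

4

Match G (s #3, t #3) → G (s #4, t #5) → X (s #7, t #6) → G (s #8, t #8) — 4 characters in the same relative order in both. dp[8][8] = 4 confirms this is the maximum.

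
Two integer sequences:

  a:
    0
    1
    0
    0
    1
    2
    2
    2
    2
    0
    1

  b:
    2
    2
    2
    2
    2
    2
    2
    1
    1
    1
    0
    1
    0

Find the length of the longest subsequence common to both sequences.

6

Let dp[i][j] be the LCS length of the first i values of a and the first j values of b. dp[i][j] = dp[i-1][j-1]+1 when the i-th and j-th values match, else max(dp[i-1][j], dp[i][j-1]).
    ·  2  2  2  2  2  2  2  1  1  1  0  1  0
 ·  0  0  0  0  0  0  0  0  0  0  0  0  0  0
 0  0  0  0  0  0  0  0  0  0  0  0  1  1  1
 1  0  0  0  0  0  0  0  0  1  1  1  1  2  2
 0  0  0  0  0  0  0  0  0  1  1  1  2  2  3
 0  0  0  0  0  0  0  0  0  1  1  1  2  2  3
 1  0  0  0  0  0  0  0  0  1  2  2  2  3  3
 2  0  1  1  1  1  1  1  1  1  2  2  2  3  3
 2  0  1  2  2  2  2  2  2  2  2  2  2  3  3
 2  0  1  2  3  3  3  3  3  3  3  3  3  3  3
 2  0  1  2  3  4  4  4  4  4  4  4  4  4  4
 0  0  1  2  3  4  4  4  4  4  4  4  5  5  5
 1  0  1  2  3  4  4  4  4  5  5  5  5  6  6
dp[11][13] = 6. One LCS (by backtracking along matches): 2, 2, 2, 2, 0, 1.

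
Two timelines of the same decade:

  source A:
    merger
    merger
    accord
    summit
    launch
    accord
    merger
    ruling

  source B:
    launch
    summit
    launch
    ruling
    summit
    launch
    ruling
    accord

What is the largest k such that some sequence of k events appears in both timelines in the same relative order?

3

Pick summit [4,5], then launch [5,6], then accord [6,8]; all 3 events appear in both, in order. dp[8][8] = 3 confirms this is the maximum.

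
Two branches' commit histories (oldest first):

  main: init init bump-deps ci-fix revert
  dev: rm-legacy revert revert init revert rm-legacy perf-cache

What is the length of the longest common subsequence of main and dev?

2

Match init at main[2]=dev[4], revert at main[5]=dev[5] — 2 commits in the same relative order in both. The LCS DP gives dp[5][7] = 2, so this is optimal.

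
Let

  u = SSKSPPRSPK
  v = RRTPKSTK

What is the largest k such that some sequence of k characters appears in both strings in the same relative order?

Pick K at u[3]=v[5] → S at u[4]=v[6] → K at u[10]=v[8]; all 3 characters appear in both, in order. The LCS DP gives dp[10][8] = 3, so this is optimal.

3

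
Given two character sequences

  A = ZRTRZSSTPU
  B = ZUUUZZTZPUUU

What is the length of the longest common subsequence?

One common subsequence of length 5: Z [1,6] → T [3,7] → Z [5,8] → P [9,9] → U [10,12]. dp[10][12] = 5 confirms this is the maximum.

5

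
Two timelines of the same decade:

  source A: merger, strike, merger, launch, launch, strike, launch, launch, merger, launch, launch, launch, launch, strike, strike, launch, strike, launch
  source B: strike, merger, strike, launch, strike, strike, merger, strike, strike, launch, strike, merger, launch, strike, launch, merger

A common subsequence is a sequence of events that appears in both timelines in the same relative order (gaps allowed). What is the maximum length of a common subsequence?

10

Match merger at source A[1]=source B[2], strike at source A[2]=source B[3], launch at source A[4]=source B[4], strike at source A[6]=source B[6], merger at source A[9]=source B[7], launch at source A[13]=source B[10], strike at source A[14]=source B[11], launch at source A[16]=source B[13], strike at source A[17]=source B[14], launch at source A[18]=source B[15] — 10 events in the same relative order in both. dp[18][16] = 10 confirms this is the maximum.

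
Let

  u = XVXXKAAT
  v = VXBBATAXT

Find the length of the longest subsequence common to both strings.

5

Let dp[i][j] be the LCS length of the first i characters of u and the first j characters of v. dp[i][j] = dp[i-1][j-1]+1 when the i-th and j-th characters match, else max(dp[i-1][j], dp[i][j-1]).
    ·  V  X  B  B  A  T  A  X  T
 ·  0  0  0  0  0  0  0  0  0  0
 X  0  0  1  1  1  1  1  1  1  1
 V  0  1  1  1  1  1  1  1  1  1
 X  0  1  2  2  2  2  2  2  2  2
 X  0  1  2  2  2  2  2  2  3  3
 K  0  1  2  2  2  2  2  2  3  3
 A  0  1  2  2  2  3  3  3  3  3
 A  0  1  2  2  2  3  3  4  4  4
 T  0  1  2  2  2  3  4  4  4  5
dp[8][9] = 5. One LCS (by backtracking along matches): VXAAT.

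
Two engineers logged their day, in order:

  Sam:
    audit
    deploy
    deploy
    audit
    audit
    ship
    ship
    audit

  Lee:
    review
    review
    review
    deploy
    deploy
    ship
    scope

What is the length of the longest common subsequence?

3

One common subsequence of length 3: deploy at Sam[2]=Lee[4], then deploy at Sam[3]=Lee[5], then ship at Sam[6]=Lee[6]. dp[8][7] = 3 confirms this is the maximum.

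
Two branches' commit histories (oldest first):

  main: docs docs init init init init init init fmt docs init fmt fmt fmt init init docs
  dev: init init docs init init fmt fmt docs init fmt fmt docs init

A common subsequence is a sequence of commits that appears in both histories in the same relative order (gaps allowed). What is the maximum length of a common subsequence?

10

Match init at main[3]=dev[1]; then init at main[4]=dev[2]; then init at main[5]=dev[4]; then init at main[6]=dev[5]; then fmt at main[9]=dev[7]; then docs at main[10]=dev[8]; then init at main[11]=dev[9]; then fmt at main[12]=dev[10]; then fmt at main[13]=dev[11]; then init at main[16]=dev[13] — 10 commits in the same relative order in both. dp[17][13] = 10 confirms this is the maximum.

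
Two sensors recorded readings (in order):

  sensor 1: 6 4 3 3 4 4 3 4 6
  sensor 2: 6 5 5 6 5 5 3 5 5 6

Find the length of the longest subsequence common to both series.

3

Match 6 [1,4]; then 3 [3,7]; then 6 [9,10] — 3 values in the same relative order in both, and the DP table's final entry dp[9][10] is also 3, so no common subsequence is longer.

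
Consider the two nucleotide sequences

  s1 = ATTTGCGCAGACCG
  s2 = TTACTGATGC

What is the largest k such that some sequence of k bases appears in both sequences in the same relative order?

7

Let dp[i][j] be the LCS length of the first i bases of s1 and the first j bases of s2. dp[i][j] = dp[i-1][j-1]+1 when the i-th and j-th bases match, else max(dp[i-1][j], dp[i][j-1]).
    ·  T  T  A  C  T  G  A  T  G  C
 ·  0  0  0  0  0  0  0  0  0  0  0
 A  0  0  0  1  1  1  1  1  1  1  1
 T  0  1  1  1  1  2  2  2  2  2  2
 T  0  1  2  2  2  2  2  2  3  3  3
 T  0  1  2  2  2  3  3  3  3  3  3
 G  0  1  2  2  2  3  4  4  4  4  4
 C  0  1  2  2  3  3  4  4  4  4  5
 G  0  1  2  2  3  3  4  4  4  5  5
 C  0  1  2  2  3  3  4  4  4  5  6
 A  0  1  2  3  3  3  4  5  5  5  6
 G  0  1  2  3  3  3  4  5  5  6  6
 A  0  1  2  3  3  3  4  5  5  6  6
 C  0  1  2  3  4  4  4  5  5  6  7
 C  0  1  2  3  4  4  4  5  5  6  7
 G  0  1  2  3  4  4  5  5  5  6  7
dp[14][10] = 7. One LCS (by backtracking along matches): TTTGAGC.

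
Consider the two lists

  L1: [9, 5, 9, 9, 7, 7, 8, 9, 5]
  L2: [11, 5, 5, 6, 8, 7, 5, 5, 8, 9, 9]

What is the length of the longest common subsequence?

Let dp[i][j] be the LCS length of the first i values of L1 and the first j values of L2. dp[i][j] = dp[i-1][j-1]+1 when the i-th and j-th values match, else max(dp[i-1][j], dp[i][j-1]).
    · 11  5  5  6  8  7  5  5  8  9  9
 ·  0  0  0  0  0  0  0  0  0  0  0  0
 9  0  0  0  0  0  0  0  0  0  0  1  1
 5  0  0  1  1  1  1  1  1  1  1  1  1
 9  0  0  1  1  1  1  1  1  1  1  2  2
 9  0  0  1  1  1  1  1  1  1  1  2  3
 7  0  0  1  1  1  1  2  2  2  2  2  3
 7  0  0  1  1  1  1  2  2  2  2  2  3
 8  0  0  1  1  1  2  2  2  2  3  3  3
 9  0  0  1  1  1  2  2  2  2  3  4  4
 5  0  0  1  2  2  2  2  3  3  3  4  4
dp[9][11] = 4. One LCS (by backtracking along matches): 5, 7, 8, 9.

4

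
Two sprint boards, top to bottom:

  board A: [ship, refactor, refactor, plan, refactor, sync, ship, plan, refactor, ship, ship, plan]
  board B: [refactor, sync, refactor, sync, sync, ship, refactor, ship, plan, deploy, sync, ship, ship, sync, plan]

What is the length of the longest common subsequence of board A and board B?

Match refactor [2,1] → refactor [3,3] → refactor [5,7] → ship [7,8] → plan [8,9] → ship [10,12] → ship [11,13] → plan [12,15] — 8 tasks in the same relative order in both. dp[12][15] = 8 confirms this is the maximum.

8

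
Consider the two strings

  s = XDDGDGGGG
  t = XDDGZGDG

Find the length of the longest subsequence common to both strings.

Let dp[i][j] be the LCS length of the first i characters of s and the first j characters of t. dp[i][j] = dp[i-1][j-1]+1 when the i-th and j-th characters match, else max(dp[i-1][j], dp[i][j-1]).
    ·  X  D  D  G  Z  G  D  G
 ·  0  0  0  0  0  0  0  0  0
 X  0  1  1  1  1  1  1  1  1
 D  0  1  2  2  2  2  2  2  2
 D  0  1  2  3  3  3  3  3  3
 G  0  1  2  3  4  4  4  4  4
 D  0  1  2  3  4  4  4  5  5
 G  0  1  2  3  4  4  5  5  6
 G  0  1  2  3  4  4  5  5  6
 G  0  1  2  3  4  4  5  5  6
 G  0  1  2  3  4  4  5  5  6
dp[9][8] = 6. One LCS (by backtracking along matches): XDDGDG.

6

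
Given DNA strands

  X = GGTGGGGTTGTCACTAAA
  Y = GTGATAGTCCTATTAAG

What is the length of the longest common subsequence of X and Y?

Taking G [2,1] → T [3,2] → G [4,3] → T [8,5] → G [10,7] → T [11,8] → C [12,9] → C [14,10] → T [15,11] → A [16,12] → A [17,15] → A [18,16] gives a common subsequence of length 12. dp[18][17] = 12 confirms this is the maximum.

12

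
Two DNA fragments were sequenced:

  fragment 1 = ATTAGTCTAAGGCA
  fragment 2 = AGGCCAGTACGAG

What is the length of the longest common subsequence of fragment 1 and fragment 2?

7

One common subsequence of length 7: A (fragment 1 #1, fragment 2 #1) → A (fragment 1 #4, fragment 2 #6) → G (fragment 1 #5, fragment 2 #7) → T (fragment 1 #6, fragment 2 #8) → C (fragment 1 #7, fragment 2 #10) → A (fragment 1 #10, fragment 2 #12) → G (fragment 1 #12, fragment 2 #13), and the DP table's final entry dp[14][13] is also 7, so no common subsequence is longer.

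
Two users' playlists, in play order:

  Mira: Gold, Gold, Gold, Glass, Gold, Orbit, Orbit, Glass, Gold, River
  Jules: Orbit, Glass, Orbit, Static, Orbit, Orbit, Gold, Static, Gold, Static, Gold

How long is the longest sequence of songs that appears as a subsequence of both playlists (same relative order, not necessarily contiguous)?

4

Match Glass [4,2], then Orbit [6,5], then Orbit [7,6], then Gold [9,11] — 4 songs in the same relative order in both. dp[10][11] = 4 confirms this is the maximum.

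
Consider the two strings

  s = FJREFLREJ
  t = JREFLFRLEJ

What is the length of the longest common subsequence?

Let dp[i][j] be the LCS length of the first i characters of s and the first j characters of t. dp[i][j] = dp[i-1][j-1]+1 when the i-th and j-th characters match, else max(dp[i-1][j], dp[i][j-1]).
    ·  J  R  E  F  L  F  R  L  E  J
 ·  0  0  0  0  0  0  0  0  0  0  0
 F  0  0  0  0  1  1  1  1  1  1  1
 J  0  1  1  1  1  1  1  1  1  1  2
 R  0  1  2  2  2  2  2  2  2  2  2
 E  0  1  2  3  3  3  3  3  3  3  3
 F  0  1  2  3  4  4  4  4  4  4  4
 L  0  1  2  3  4  5  5  5  5  5  5
 R  0  1  2  3  4  5  5  6  6  6  6
 E  0  1  2  3  4  5  5  6  6  7  7
 J  0  1  2  3  4  5  5  6  6  7  8
dp[9][10] = 8. One LCS (by backtracking along matches): JREFLREJ.

8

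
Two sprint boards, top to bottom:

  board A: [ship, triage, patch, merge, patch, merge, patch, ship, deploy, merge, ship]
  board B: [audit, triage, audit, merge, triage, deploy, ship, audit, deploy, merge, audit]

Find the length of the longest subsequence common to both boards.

Pick triage [2,2]; then merge [4,4]; then ship [8,7]; then deploy [9,9]; then merge [10,10]; all 5 tasks appear in both, in order. Since dp[11][11] = 5, nothing longer is possible.

5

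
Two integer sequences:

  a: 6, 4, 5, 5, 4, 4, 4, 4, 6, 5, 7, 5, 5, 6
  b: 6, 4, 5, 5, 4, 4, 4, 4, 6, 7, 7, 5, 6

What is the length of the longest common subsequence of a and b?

Match 6 (a #1, b #1), 4 (a #2, b #2), 5 (a #3, b #3), 5 (a #4, b #4), 4 (a #5, b #5), 4 (a #6, b #6), 4 (a #7, b #7), 4 (a #8, b #8), 6 (a #9, b #9), 7 (a #11, b #11), 5 (a #13, b #12), 6 (a #14, b #13) — 12 values in the same relative order in both. dp[14][13] = 12 confirms this is the maximum.

12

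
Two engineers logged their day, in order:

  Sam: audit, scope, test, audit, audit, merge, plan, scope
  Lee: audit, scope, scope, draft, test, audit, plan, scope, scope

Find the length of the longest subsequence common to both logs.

Match audit (Sam #1, Lee #1); then scope (Sam #2, Lee #3); then test (Sam #3, Lee #5); then audit (Sam #5, Lee #6); then plan (Sam #7, Lee #7); then scope (Sam #8, Lee #9) — 6 tasks in the same relative order in both. The LCS DP gives dp[8][9] = 6, so this is optimal.

6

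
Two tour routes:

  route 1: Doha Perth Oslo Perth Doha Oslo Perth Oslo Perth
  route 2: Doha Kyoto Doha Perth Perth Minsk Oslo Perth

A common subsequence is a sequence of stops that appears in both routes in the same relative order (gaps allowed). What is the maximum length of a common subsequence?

One common subsequence of length 5: Doha at route 1[1]=route 2[3] → Perth at route 1[2]=route 2[4] → Perth at route 1[4]=route 2[5] → Oslo at route 1[8]=route 2[7] → Perth at route 1[9]=route 2[8]. Since dp[9][8] = 5, nothing longer is possible.

5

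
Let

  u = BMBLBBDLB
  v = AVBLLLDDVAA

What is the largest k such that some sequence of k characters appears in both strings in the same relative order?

3

Let dp[i][j] be the LCS length of the first i characters of u and the first j characters of v. dp[i][j] = dp[i-1][j-1]+1 when the i-th and j-th characters match, else max(dp[i-1][j], dp[i][j-1]).
    ·  A  V  B  L  L  L  D  D  V  A  A
 ·  0  0  0  0  0  0  0  0  0  0  0  0
 B  0  0  0  1  1  1  1  1  1  1  1  1
 M  0  0  0  1  1  1  1  1  1  1  1  1
 B  0  0  0  1  1  1  1  1  1  1  1  1
 L  0  0  0  1  2  2  2  2  2  2  2  2
 B  0  0  0  1  2  2  2  2  2  2  2  2
 B  0  0  0  1  2  2  2  2  2  2  2  2
 D  0  0  0  1  2  2  2  3  3  3  3  3
 L  0  0  0  1  2  3  3  3  3  3  3  3
 B  0  0  0  1  2  3  3  3  3  3  3  3
dp[9][11] = 3. One LCS (by backtracking along matches): BLD.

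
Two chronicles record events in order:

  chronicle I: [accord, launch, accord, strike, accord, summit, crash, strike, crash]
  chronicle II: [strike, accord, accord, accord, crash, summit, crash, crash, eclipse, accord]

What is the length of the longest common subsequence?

6

Pick accord at chronicle I[1]=chronicle II[2], accord at chronicle I[3]=chronicle II[3], accord at chronicle I[5]=chronicle II[4], summit at chronicle I[6]=chronicle II[6], crash at chronicle I[7]=chronicle II[7], crash at chronicle I[9]=chronicle II[8]; all 6 events appear in both, in order. The LCS DP gives dp[9][10] = 6, so this is optimal.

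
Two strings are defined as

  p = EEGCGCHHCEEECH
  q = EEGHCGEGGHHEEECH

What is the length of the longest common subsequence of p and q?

Match E [1,1]; then E [2,2]; then G [3,3]; then C [4,5]; then G [5,9]; then H [7,10]; then H [8,11]; then E [10,12]; then E [11,13]; then E [12,14]; then C [13,15]; then H [14,16] — 12 characters in the same relative order in both. dp[14][16] = 12 confirms this is the maximum.

12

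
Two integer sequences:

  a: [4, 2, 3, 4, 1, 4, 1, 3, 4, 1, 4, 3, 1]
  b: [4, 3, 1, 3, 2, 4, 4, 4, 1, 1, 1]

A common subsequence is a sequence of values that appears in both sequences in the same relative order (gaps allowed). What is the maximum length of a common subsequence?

7

One common subsequence of length 7: 4 at a[1]=b[1], 2 at a[2]=b[5], 4 at a[4]=b[7], 4 at a[6]=b[8], 1 at a[7]=b[9], 1 at a[10]=b[10], 1 at a[13]=b[11], and the DP table's final entry dp[13][11] is also 7, so no common subsequence is longer.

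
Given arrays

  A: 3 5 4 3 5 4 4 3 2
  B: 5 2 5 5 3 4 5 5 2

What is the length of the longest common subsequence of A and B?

Pick 3 [1,5] → 5 [2,7] → 5 [5,8] → 2 [9,9]; all 4 values appear in both, in order, and the DP table's final entry dp[9][9] is also 4, so no common subsequence is longer.

4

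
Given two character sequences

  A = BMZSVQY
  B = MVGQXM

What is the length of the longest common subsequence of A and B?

3

Let dp[i][j] be the LCS length of the first i characters of A and the first j characters of B. dp[i][j] = dp[i-1][j-1]+1 when the i-th and j-th characters match, else max(dp[i-1][j], dp[i][j-1]).
    ·  M  V  G  Q  X  M
 ·  0  0  0  0  0  0  0
 B  0  0  0  0  0  0  0
 M  0  1  1  1  1  1  1
 Z  0  1  1  1  1  1  1
 S  0  1  1  1  1  1  1
 V  0  1  2  2  2  2  2
 Q  0  1  2  2  3  3  3
 Y  0  1  2  2  3  3  3
dp[7][6] = 3. One LCS (by backtracking along matches): MVQ.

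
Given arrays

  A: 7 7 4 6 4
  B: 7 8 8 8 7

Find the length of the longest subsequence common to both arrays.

2

One common subsequence of length 2: 7 [1,1], then 7 [2,5], and the DP table's final entry dp[5][5] is also 2, so no common subsequence is longer.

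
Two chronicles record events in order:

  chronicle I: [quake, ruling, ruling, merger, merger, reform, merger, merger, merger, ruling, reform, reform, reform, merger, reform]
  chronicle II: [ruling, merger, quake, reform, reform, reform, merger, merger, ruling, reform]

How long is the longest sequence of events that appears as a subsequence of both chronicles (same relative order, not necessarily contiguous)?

Taking ruling [3,1] → merger [4,2] → reform [6,6] → merger [8,7] → merger [9,8] → ruling [10,9] → reform [15,10] gives a common subsequence of length 7, and the DP table's final entry dp[15][10] is also 7, so no common subsequence is longer.

7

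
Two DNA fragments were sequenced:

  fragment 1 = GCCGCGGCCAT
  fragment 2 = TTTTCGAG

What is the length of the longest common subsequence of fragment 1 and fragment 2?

Match C [3,5]; then G [4,6]; then G [7,8] — 3 bases in the same relative order in both. Since dp[11][8] = 3, nothing longer is possible.

3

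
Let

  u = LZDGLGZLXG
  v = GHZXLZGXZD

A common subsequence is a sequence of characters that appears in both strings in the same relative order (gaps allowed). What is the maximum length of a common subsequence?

Taking L [1,5], then Z [2,6], then G [4,7], then Z [7,9] gives a common subsequence of length 4. Since dp[10][10] = 4, nothing longer is possible.

4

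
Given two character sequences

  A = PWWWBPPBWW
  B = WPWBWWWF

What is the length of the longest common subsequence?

One common subsequence of length 5: P [1,2], then W [2,3], then W [3,5], then W [4,6], then W [9,7]. The LCS DP gives dp[10][8] = 5, so this is optimal.

5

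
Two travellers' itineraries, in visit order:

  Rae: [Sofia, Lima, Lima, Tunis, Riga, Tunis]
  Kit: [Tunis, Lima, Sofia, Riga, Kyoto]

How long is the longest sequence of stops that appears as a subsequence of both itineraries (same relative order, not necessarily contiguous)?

Match Sofia [1,3], then Riga [5,4] — 2 stops in the same relative order in both. Since dp[6][5] = 2, nothing longer is possible.

2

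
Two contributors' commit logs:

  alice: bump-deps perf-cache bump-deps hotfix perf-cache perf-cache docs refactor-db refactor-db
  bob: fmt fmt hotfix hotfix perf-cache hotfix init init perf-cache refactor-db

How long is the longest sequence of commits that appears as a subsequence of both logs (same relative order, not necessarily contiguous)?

Taking perf-cache (alice #2, bob #5) → hotfix (alice #4, bob #6) → perf-cache (alice #6, bob #9) → refactor-db (alice #9, bob #10) gives a common subsequence of length 4. Since dp[9][10] = 4, nothing longer is possible.

4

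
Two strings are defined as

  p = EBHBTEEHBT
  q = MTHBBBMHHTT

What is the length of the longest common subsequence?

Let dp[i][j] be the LCS length of the first i characters of p and the first j characters of q. dp[i][j] = dp[i-1][j-1]+1 when the i-th and j-th characters match, else max(dp[i-1][j], dp[i][j-1]).
    ·  M  T  H  B  B  B  M  H  H  T  T
 ·  0  0  0  0  0  0  0  0  0  0  0  0
 E  0  0  0  0  0  0  0  0  0  0  0  0
 B  0  0  0  0  1  1  1  1  1  1  1  1
 H  0  0  0  1  1  1  1  1  2  2  2  2
 B  0  0  0  1  2  2  2  2  2  2  2  2
 T  0  0  1  1  2  2  2  2  2  2  3  3
 E  0  0  1  1  2  2  2  2  2  2  3  3
 E  0  0  1  1  2  2  2  2  2  2  3  3
 H  0  0  1  2  2  2  2  2  3  3  3  3
 B  0  0  1  2  3  3  3  3  3  3  3  3
 T  0  0  1  2  3  3  3  3  3  3  4  4
dp[10][11] = 4. One LCS (by backtracking along matches): BHTT.

4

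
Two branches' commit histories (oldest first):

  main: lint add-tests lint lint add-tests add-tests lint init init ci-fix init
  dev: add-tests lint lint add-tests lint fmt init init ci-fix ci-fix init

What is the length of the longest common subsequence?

9

Pick add-tests [2,1] → lint [3,2] → lint [4,3] → add-tests [6,4] → lint [7,5] → init [8,7] → init [9,8] → ci-fix [10,10] → init [11,11]; all 9 commits appear in both, in order, and the DP table's final entry dp[11][11] is also 9, so no common subsequence is longer.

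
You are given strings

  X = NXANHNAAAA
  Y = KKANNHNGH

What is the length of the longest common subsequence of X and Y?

4

One common subsequence of length 4: N at X[1]=Y[4] → N at X[4]=Y[5] → H at X[5]=Y[6] → N at X[6]=Y[7]. Since dp[10][9] = 4, nothing longer is possible.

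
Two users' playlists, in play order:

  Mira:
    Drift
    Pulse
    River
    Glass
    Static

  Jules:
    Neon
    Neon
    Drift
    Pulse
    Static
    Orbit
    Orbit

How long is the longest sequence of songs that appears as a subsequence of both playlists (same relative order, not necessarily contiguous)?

3

One common subsequence of length 3: Drift [1,3], Pulse [2,4], Static [5,5]. dp[5][7] = 3 confirms this is the maximum.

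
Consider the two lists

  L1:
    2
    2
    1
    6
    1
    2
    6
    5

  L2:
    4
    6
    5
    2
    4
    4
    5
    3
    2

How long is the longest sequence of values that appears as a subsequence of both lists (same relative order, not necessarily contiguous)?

3

Pick 6 (L1 #4, L2 #2); then 2 (L1 #6, L2 #4); then 5 (L1 #8, L2 #7); all 3 values appear in both, in order. dp[8][9] = 3 confirms this is the maximum.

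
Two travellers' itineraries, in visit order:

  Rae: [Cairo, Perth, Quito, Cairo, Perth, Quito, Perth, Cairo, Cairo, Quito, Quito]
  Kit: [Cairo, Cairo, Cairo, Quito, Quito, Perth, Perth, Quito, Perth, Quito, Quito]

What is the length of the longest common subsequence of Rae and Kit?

Match Cairo (Rae #1, Kit #3) → Perth (Rae #2, Kit #6) → Perth (Rae #5, Kit #7) → Quito (Rae #6, Kit #8) → Perth (Rae #7, Kit #9) → Quito (Rae #10, Kit #10) → Quito (Rae #11, Kit #11) — 7 stops in the same relative order in both. dp[11][11] = 7 confirms this is the maximum.

7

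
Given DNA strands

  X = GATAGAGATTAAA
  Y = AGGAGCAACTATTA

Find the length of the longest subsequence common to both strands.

Pick G at X[1]=Y[3] → A at X[2]=Y[4] → A at X[4]=Y[7] → A at X[6]=Y[8] → A at X[8]=Y[11] → T at X[9]=Y[12] → T at X[10]=Y[13] → A at X[13]=Y[14]; all 8 bases appear in both, in order, and the DP table's final entry dp[13][14] is also 8, so no common subsequence is longer.

8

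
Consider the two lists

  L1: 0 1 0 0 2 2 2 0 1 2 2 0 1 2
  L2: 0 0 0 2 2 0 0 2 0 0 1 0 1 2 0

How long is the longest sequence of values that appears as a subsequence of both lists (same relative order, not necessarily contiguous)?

Pick 0 (L1 #1, L2 #1), then 0 (L1 #3, L2 #2), then 0 (L1 #4, L2 #3), then 2 (L1 #5, L2 #4), then 2 (L1 #6, L2 #5), then 2 (L1 #7, L2 #8), then 0 (L1 #8, L2 #10), then 1 (L1 #9, L2 #11), then 0 (L1 #12, L2 #12), then 1 (L1 #13, L2 #13), then 2 (L1 #14, L2 #14); all 11 values appear in both, in order, and the DP table's final entry dp[14][15] is also 11, so no common subsequence is longer.

11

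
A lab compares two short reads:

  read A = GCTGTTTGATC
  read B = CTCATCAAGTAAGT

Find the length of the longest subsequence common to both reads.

One common subsequence of length 6: C [2,3], then T [3,5], then G [4,9], then T [5,10], then G [8,13], then T [10,14]. dp[11][14] = 6 confirms this is the maximum.

6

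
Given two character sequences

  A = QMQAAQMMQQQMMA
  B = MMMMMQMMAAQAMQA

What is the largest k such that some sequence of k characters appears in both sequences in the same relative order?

8

Pick Q [1,6], M [2,8], A [4,9], A [5,10], Q [6,11], M [8,13], Q [11,14], A [14,15]; all 8 characters appear in both, in order. dp[14][15] = 8 confirms this is the maximum.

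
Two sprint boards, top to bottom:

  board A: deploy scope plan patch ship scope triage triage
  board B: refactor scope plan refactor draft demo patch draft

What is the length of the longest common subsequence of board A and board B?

3

Pick scope at board A[2]=board B[2], plan at board A[3]=board B[3], patch at board A[4]=board B[7]; all 3 tasks appear in both, in order. dp[8][8] = 3 confirms this is the maximum.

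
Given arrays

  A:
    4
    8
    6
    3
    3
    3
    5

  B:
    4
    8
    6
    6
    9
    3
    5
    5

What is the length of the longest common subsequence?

5

Pick 4 at A[1]=B[1] → 8 at A[2]=B[2] → 6 at A[3]=B[4] → 3 at A[4]=B[6] → 5 at A[7]=B[8]; all 5 values appear in both, in order. dp[7][8] = 5 confirms this is the maximum.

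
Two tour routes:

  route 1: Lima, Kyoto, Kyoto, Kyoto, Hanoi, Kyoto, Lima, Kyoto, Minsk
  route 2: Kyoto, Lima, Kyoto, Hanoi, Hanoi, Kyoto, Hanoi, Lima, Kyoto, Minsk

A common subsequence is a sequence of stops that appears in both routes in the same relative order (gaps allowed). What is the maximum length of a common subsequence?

7

One common subsequence of length 7: Lima [1,2], Kyoto [2,3], Kyoto [4,6], Hanoi [5,7], Lima [7,8], Kyoto [8,9], Minsk [9,10]. dp[9][10] = 7 confirms this is the maximum.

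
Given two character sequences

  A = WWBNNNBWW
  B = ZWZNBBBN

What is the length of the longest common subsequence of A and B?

Let dp[i][j] be the LCS length of the first i characters of A and the first j characters of B. dp[i][j] = dp[i-1][j-1]+1 when the i-th and j-th characters match, else max(dp[i-1][j], dp[i][j-1]).
    ·  Z  W  Z  N  B  B  B  N
 ·  0  0  0  0  0  0  0  0  0
 W  0  0  1  1  1  1  1  1  1
 W  0  0  1  1  1  1  1  1  1
 B  0  0  1  1  1  2  2  2  2
 N  0  0  1  1  2  2  2  2  3
 N  0  0  1  1  2  2  2  2  3
 N  0  0  1  1  2  2  2  2  3
 B  0  0  1  1  2  3  3  3  3
 W  0  0  1  1  2  3  3  3  3
 W  0  0  1  1  2  3  3  3  3
dp[9][8] = 3. One LCS (by backtracking along matches): WBN.

3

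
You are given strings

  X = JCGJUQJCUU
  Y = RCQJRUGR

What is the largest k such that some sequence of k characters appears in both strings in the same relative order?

4

Taking C (X #2, Y #2), Q (X #6, Y #3), J (X #7, Y #4), U (X #9, Y #6) gives a common subsequence of length 4. Since dp[10][8] = 4, nothing longer is possible.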